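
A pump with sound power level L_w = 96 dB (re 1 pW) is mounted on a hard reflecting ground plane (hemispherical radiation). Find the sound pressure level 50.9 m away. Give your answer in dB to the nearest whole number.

54 dB

The power spreads over a hemisphere of area 2π·r², so L_p = L_w − 10·log₁₀(2π·r²).
2π·r² = 1.628e+04 m², 10·log₁₀ of that is 42.116 dB.
L_p = 96 − 42.116 = 53.88 dB.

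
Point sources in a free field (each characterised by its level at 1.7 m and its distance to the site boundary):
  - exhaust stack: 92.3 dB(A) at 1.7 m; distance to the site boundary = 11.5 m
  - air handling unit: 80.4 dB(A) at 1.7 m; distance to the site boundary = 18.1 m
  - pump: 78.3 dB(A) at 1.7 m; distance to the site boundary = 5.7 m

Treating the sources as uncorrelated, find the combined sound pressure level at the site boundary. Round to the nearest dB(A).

76 dB(A)

Apply inverse-square spreading to bring every level to the receiver, then sum 10^(L/10).
exhaust stack: 92.3 − 20·log₁₀(11.5/1.7) = 92.3 − 16.60 = 75.70 dB(A).
air handling unit: 80.4 − 20·log₁₀(18.1/1.7) = 80.4 − 20.54 = 59.86 dB(A).
pump: 78.3 − 20·log₁₀(5.7/1.7) = 78.3 − 10.51 = 67.79 dB(A).
Σ 10^(L/10) = 4.409e+07 → L_total = 10·log₁₀(4.409e+07) = 76.44 dB(A).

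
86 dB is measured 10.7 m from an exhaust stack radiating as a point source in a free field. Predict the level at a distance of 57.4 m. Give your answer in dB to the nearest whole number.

Point-source attenuation: ΔL = 20·log₁₀(r₂/r₁) = 20·log₁₀(57.4/10.7) = 14.591 dB.
L₂ = 86 − 20·log₁₀(57.4/10.7) = 86 − 14.591 = 71.41 dB.

71 dB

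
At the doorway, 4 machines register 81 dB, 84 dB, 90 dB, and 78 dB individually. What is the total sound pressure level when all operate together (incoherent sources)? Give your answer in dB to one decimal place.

For uncorrelated sources the intensities add, so convert each level to linear form, sum, and take 10·log₁₀ of the total.
Σ 10^(L/10) = 10^(81/10) + 10^(84/10) + 10^(90/10) + 10^(78/10) = 1.440e+09.
L_total = 10·log₁₀(1.440e+09) = 91.58 dB.

91.6 dB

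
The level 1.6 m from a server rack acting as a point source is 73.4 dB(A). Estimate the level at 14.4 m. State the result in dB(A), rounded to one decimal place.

For a point source, L₂ = L₁ − 20·log₁₀(r₂/r₁).
L₂ = 73.4 − 20·log₁₀(14.4/1.6) = 73.4 − 19.085 = 54.32 dB(A).

54.3 dB(A)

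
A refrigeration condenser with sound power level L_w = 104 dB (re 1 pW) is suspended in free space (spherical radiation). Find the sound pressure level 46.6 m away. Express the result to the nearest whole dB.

60 dB

The power spreads over a sphere of area 4π·r², so L_p = L_w − 10·log₁₀(4π·r²).
4π·r² = 2.729e+04 m², 10·log₁₀ of that is 44.360 dB.
L_p = 104 − 44.360 = 59.64 dB.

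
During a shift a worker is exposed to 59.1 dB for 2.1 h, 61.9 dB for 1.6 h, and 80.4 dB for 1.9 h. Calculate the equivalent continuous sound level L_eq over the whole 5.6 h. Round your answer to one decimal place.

The energy average is taken in the linear domain: L_eq = 10·log₁₀[(Σ tᵢ·10^(Lᵢ/10))/T], T = 5.6 h.
Σ tᵢ·10^(Lᵢ/10) = 2.1·10^(59.1/10) + 1.6·10^(61.9/10) + 1.9·10^(80.4/10) = 2.125e+08.
L_eq = 10·log₁₀(2.125e+08/5.6) = 75.79 dB.

75.8 dB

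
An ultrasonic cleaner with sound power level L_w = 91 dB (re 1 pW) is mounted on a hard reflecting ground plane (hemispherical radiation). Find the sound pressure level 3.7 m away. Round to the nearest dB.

72 dB

L_p = L_w − 10·log₁₀(2π·r²) with r = 3.7 m.
2π·r² = 86.02 m², 10·log₁₀ of that is 19.346 dB.
L_p = 91 − 19.346 = 71.65 dB.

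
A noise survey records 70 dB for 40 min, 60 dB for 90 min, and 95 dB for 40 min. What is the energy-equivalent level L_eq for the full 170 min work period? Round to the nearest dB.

L_eq = 10·log₁₀[(1/T)·Σ tᵢ·10^(Lᵢ/10)] with T = 170 min.
Σ tᵢ·10^(Lᵢ/10) = 40·10^(70/10) + 90·10^(60/10) + 40·10^(95/10) = 1.270e+11.
L_eq = 10·log₁₀(1.270e+11/170) = 88.73 dB.

89 dB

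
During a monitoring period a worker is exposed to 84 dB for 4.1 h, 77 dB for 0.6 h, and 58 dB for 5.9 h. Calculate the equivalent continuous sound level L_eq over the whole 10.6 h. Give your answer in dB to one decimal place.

Weight each interval's intensity by its duration and average over T = 10.6 h:
Σ tᵢ·10^(Lᵢ/10) = 4.1·10^(84/10) + 0.6·10^(77/10) + 5.9·10^(58/10) = 1.064e+09.
L_eq = 10·log₁₀(1.064e+09/10.6) = 80.01 dB.

80.0 dB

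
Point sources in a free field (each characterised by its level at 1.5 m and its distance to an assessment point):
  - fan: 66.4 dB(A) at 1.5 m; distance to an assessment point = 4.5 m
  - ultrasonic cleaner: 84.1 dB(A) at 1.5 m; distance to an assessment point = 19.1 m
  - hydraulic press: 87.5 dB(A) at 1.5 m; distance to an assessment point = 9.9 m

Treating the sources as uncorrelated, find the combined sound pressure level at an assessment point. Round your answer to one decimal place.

71.8 dB(A)

First find each source's level at the receiver (point-source: −20·log₁₀(r/r_ref)), then combine on an intensity basis.
fan: 66.4 − 20·log₁₀(4.5/1.5) = 66.4 − 9.54 = 56.86 dB(A).
ultrasonic cleaner: 84.1 − 20·log₁₀(19.1/1.5) = 84.1 − 22.10 = 62.00 dB(A).
hydraulic press: 87.5 − 20·log₁₀(9.9/1.5) = 87.5 − 16.39 = 71.11 dB(A).
Σ 10^(L/10) = 1.498e+07 → L_total = 10·log₁₀(1.498e+07) = 71.76 dB(A).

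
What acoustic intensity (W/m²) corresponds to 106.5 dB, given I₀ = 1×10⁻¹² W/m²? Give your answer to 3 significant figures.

0.0447 W/m²

I/I₀ = 10^(106.5/10) = 4.467e+10, so I = 4.467e+10 × 10⁻¹² W/m².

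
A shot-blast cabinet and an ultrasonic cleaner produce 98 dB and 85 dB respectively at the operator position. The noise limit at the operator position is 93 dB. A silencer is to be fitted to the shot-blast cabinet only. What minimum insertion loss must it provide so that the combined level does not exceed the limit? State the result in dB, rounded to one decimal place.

Fixed contribution from the other source: Σ 10^(L/10) = 10^(85/10) = 3.162e+08 (85.00 dB).
The limit corresponds to 10^(93/10) = 1.995e+09; subtracting the fixed part leaves 1.679e+09 for the shot-blast cabinet, i.e. 92.25 dB.
So the shot-blast cabinet must be reduced from 98 to 92.25 dB: IL = 5.75 dB.

5.7 dB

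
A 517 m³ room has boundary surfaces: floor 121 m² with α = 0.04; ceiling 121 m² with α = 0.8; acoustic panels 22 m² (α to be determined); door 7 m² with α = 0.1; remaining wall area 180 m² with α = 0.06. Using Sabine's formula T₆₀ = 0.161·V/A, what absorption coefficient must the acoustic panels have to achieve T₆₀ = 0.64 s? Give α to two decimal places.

0.77

From T₆₀ = 0.161·V/A, the target T₆₀ = 0.64 s needs A = 0.161·517/0.64 = 130.06 m².
Absorption from the other surfaces = 121·0.04 + 121·0.8 + 7·0.1 + 180·0.06 = 113.14 m², so the acoustic panels must supply 16.92 m² over 22 m².
α = 16.92/22 = 0.769.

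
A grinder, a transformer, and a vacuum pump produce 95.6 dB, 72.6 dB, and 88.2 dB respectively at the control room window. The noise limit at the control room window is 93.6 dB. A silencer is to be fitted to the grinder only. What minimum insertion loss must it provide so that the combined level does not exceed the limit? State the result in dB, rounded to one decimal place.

Everything except the grinder sums to 10^(72.6/10) + 10^(88.2/10) = 6.789e+08 in linear terms, 88.32 dB.
The limit corresponds to 10^(93.6/10) = 2.291e+09; subtracting the fixed part leaves 1.612e+09 for the grinder, i.e. 92.07 dB.
So the grinder must be reduced from 95.6 to 92.07 dB: IL = 3.53 dB.

3.5 dB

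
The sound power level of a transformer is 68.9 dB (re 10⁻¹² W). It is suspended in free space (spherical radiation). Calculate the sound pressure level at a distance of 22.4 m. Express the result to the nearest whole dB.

31 dB

L_p = L_w − 10·log₁₀(4π·r²) with r = 22.4 m.
4π·r² = 6305 m², 10·log₁₀ of that is 37.997 dB.
L_p = 68.9 − 37.997 = 30.90 dB.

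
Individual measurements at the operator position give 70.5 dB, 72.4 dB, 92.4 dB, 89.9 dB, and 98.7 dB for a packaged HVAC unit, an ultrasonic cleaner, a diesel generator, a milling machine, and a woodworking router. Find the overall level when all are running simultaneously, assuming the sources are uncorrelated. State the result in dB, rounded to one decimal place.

Incoherent sources combine by intensity addition: L_total = 10·log₁₀(Σ 10^(L_i/10)).
Σ 10^(L/10) = 10^(70.5/10) + 10^(72.4/10) + 10^(92.4/10) + 10^(89.9/10) + 10^(98.7/10) = 1.016e+10.
L_total = 10·log₁₀(1.016e+10) = 100.07 dB.

100.1 dB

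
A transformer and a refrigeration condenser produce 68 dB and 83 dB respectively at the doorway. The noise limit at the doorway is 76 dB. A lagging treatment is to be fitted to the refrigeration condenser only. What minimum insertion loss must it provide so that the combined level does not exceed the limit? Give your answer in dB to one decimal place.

7.7 dB

Fixed contribution from the other source: Σ 10^(L/10) = 10^(68/10) = 6.310e+06 (68.00 dB).
To meet 76 dB overall, the treated refrigeration condenser may contribute at most 10^(76/10) − 6.310e+06 = 3.350e+07, i.e. 75.25 dB.
Required insertion loss = 83 − 75.25 = 7.75 dB.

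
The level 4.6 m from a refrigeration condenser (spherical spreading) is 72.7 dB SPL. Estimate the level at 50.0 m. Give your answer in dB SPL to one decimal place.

52.0 dB SPL

Spherical spreading from a point source gives a 20·log₁₀(r₂/r₁) drop.
L₂ = 72.7 − 20·log₁₀(50.0/4.6) = 72.7 − 20.724 = 51.98 dB SPL.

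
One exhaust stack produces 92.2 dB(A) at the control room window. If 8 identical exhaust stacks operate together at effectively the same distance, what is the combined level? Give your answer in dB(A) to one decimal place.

N identical incoherent sources raise the level by 10·log₁₀ N.
L_total = 92.2 + 10·log₁₀(8) = 92.2 + 9.031 = 101.23 dB(A).

101.2 dB(A)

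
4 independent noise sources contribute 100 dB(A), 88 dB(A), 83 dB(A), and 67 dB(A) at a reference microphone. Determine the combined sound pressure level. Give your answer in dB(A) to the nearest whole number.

Incoherent sources combine by intensity addition: L_total = 10·log₁₀(Σ 10^(L_i/10)).
Σ 10^(L/10) = 10^(100/10) + 10^(88/10) + 10^(83/10) + 10^(67/10) = 1.084e+10.
L_total = 10·log₁₀(1.084e+10) = 100.35 dB(A).

100 dB(A)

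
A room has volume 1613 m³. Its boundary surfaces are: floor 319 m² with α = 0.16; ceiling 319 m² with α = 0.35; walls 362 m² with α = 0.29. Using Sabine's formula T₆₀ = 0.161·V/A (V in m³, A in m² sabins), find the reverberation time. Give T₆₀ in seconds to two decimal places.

0.97 s

Summing Sᵢαᵢ: 319·0.16 + 319·0.35 + 362·0.29 = 267.67 m².
T₆₀ = 0.161 × 1613 / 267.67 = 0.970 s.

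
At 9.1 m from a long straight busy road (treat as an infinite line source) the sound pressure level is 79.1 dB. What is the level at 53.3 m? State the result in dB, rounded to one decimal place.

Cylindrical spreading from a line source gives a 10·log₁₀(r₂/r₁) drop.
L₂ = 79.1 − 10·log₁₀(53.3/9.1) = 79.1 − 7.677 = 71.42 dB.

71.4 dB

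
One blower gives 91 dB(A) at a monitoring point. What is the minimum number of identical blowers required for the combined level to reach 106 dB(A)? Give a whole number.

32

N identical sources give L₁ + 10·log₁₀ N, so require 10·log₁₀ N ≥ 106 − 91 = 15.0 dB.
N ≥ 10^(15.0/10) = 31.623, so N = 32.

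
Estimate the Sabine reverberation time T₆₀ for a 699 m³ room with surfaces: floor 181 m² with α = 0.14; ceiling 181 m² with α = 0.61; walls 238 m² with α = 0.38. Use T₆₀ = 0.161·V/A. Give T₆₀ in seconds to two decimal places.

A = Σ Sᵢαᵢ = 181·0.14 + 181·0.61 + 238·0.38 = 226.19 m².
T₆₀ = 0.161·V/A = 0.161·699/226.19 = 0.498 s.

0.50 s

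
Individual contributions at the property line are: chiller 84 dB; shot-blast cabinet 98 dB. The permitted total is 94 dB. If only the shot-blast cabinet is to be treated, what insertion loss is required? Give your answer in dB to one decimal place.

Everything except the shot-blast cabinet sums to 10^(84/10) = 2.512e+08 in linear terms, 84.00 dB.
The limit corresponds to 10^(94/10) = 2.512e+09; subtracting the fixed part leaves 2.261e+09 for the shot-blast cabinet, i.e. 93.54 dB.
So the shot-blast cabinet must be reduced from 98 to 93.54 dB: IL = 4.46 dB.

4.5 dB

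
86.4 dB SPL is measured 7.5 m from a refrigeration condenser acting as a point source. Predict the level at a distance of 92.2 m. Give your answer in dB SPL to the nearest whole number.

Spherical spreading from a point source gives a 20·log₁₀(r₂/r₁) drop.
L₂ = 86.4 − 20·log₁₀(92.2/7.5) = 86.4 − 21.793 = 64.61 dB SPL.

65 dB SPL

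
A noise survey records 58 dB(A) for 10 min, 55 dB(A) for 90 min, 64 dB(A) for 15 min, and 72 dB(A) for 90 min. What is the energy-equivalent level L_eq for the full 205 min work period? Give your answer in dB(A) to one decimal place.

68.6 dB(A)

L_eq = 10·log₁₀[(1/T)·Σ tᵢ·10^(Lᵢ/10)] with T = 205 min.
Σ tᵢ·10^(Lᵢ/10) = 10·10^(58/10) + 90·10^(55/10) + 15·10^(64/10) + 90·10^(72/10) = 1.499e+09.
L_eq = 10·log₁₀(1.499e+09/205) = 68.64 dB(A).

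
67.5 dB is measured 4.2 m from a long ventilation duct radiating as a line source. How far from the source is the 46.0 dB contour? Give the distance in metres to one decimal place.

593.3 m

The 21.5 dB drop corresponds to a distance ratio of 10^(21.5/10) for a line source.
r₂ = 4.2·10^((67.5−46.0)/10) = 4.2·10^(21.5/10) = 593.27 m.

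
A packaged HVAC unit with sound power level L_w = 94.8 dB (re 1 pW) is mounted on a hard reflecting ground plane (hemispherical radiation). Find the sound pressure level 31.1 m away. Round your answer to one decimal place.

Free-field hemispherical radiation: L_p = L_w − 10·log₁₀(2π·r²), r = 31.1 m.
2π·r² = 6077 m², 10·log₁₀ of that is 37.837 dB.
L_p = 94.8 − 37.837 = 56.96 dB.

57.0 dB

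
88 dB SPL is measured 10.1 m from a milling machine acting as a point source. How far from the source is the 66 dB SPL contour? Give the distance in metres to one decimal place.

127.2 m

The 22.0 dB drop corresponds to a distance ratio of 10^(22.0/20) for a point source.
r₂ = 10.1·10^((88−66)/20) = 10.1·10^(22.0/20) = 127.15 m.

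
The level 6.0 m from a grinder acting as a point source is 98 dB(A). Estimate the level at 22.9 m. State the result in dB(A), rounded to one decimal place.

Spherical spreading from a point source gives a 20·log₁₀(r₂/r₁) drop.
L₂ = 98 − 20·log₁₀(22.9/6.0) = 98 − 11.634 = 86.37 dB(A).

86.4 dB(A)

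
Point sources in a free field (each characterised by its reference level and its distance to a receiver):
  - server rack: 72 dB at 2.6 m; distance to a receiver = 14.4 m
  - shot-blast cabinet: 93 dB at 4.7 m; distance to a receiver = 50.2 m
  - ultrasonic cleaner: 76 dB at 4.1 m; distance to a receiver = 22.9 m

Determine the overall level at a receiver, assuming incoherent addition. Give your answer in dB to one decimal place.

First find each source's level at the receiver (point-source: −20·log₁₀(r/r_ref)), then combine on an intensity basis.
server rack: 72 − 20·log₁₀(14.4/2.6) = 72 − 14.87 = 57.13 dB.
shot-blast cabinet: 93 − 20·log₁₀(50.2/4.7) = 93 − 20.57 = 72.43 dB.
ultrasonic cleaner: 76 − 20·log₁₀(22.9/4.1) = 76 − 14.94 = 61.06 dB.
Σ 10^(L/10) = 1.928e+07 → L_total = 10·log₁₀(1.928e+07) = 72.85 dB.

72.9 dB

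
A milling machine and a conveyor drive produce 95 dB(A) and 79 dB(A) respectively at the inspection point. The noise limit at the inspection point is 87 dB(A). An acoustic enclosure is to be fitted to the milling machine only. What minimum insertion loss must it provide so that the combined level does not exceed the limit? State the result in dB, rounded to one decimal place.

8.7 dB

The untreated sources together contribute 10^(79/10) = 7.943e+07, i.e. 79.00 dB(A).
To meet 87 dB(A) overall, the treated milling machine may contribute at most 10^(87/10) − 7.943e+07 = 4.218e+08, i.e. 86.25 dB(A).
So the milling machine must be reduced from 95 to 86.25 dB(A): IL = 8.75 dB.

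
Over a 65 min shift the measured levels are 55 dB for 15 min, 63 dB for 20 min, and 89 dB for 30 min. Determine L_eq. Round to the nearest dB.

L_eq = 10·log₁₀[(1/T)·Σ tᵢ·10^(Lᵢ/10)] with T = 65 min.
Σ tᵢ·10^(Lᵢ/10) = 15·10^(55/10) + 20·10^(63/10) + 30·10^(89/10) = 2.387e+10.
L_eq = 10·log₁₀(2.387e+10/65) = 85.65 dB.

86 dB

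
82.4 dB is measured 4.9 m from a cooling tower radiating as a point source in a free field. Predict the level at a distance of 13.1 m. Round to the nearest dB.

Spherical spreading from a point source gives a 20·log₁₀(r₂/r₁) drop.
L₂ = 82.4 − 20·log₁₀(13.1/4.9) = 82.4 − 8.542 = 73.86 dB.

74 dB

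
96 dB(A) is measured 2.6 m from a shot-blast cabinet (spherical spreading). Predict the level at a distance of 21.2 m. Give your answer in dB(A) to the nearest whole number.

78 dB(A)

Point-source attenuation: ΔL = 20·log₁₀(r₂/r₁) = 20·log₁₀(21.2/2.6) = 18.227 dB.
L₂ = 96 − 20·log₁₀(21.2/2.6) = 96 − 18.227 = 77.77 dB(A).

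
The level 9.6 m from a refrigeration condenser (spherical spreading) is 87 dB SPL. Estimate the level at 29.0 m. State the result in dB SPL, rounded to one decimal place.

For a point source, L₂ = L₁ − 20·log₁₀(r₂/r₁).
L₂ = 87 − 20·log₁₀(29.0/9.6) = 87 − 9.603 = 77.40 dB SPL.

77.4 dB SPL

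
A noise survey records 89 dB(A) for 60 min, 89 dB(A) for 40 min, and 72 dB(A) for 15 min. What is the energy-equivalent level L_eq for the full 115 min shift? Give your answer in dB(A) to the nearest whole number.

88 dB(A)

The energy average is taken in the linear domain: L_eq = 10·log₁₀[(Σ tᵢ·10^(Lᵢ/10))/T], T = 115 min.
Σ tᵢ·10^(Lᵢ/10) = 60·10^(89/10) + 40·10^(89/10) + 15·10^(72/10) = 7.967e+10.
L_eq = 10·log₁₀(7.967e+10/115) = 88.41 dB(A).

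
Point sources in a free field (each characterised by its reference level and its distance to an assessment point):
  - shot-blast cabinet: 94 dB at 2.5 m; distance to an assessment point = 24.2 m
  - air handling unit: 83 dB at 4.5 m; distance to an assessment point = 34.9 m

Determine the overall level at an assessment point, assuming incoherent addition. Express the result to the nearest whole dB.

75 dB

First find each source's level at the receiver (point-source: −20·log₁₀(r/r_ref)), then combine on an intensity basis.
shot-blast cabinet: 94 − 20·log₁₀(24.2/2.5) = 94 − 19.72 = 74.28 dB.
air handling unit: 83 − 20·log₁₀(34.9/4.5) = 83 − 17.79 = 65.21 dB.
Σ 10^(L/10) = 3.012e+07 → L_total = 10·log₁₀(3.012e+07) = 74.79 dB.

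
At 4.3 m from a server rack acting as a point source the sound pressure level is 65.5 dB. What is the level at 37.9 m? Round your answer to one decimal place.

46.6 dB

Point-source attenuation: ΔL = 20·log₁₀(r₂/r₁) = 20·log₁₀(37.9/4.3) = 18.903 dB.
L₂ = 65.5 − 20·log₁₀(37.9/4.3) = 65.5 − 18.903 = 46.60 dB.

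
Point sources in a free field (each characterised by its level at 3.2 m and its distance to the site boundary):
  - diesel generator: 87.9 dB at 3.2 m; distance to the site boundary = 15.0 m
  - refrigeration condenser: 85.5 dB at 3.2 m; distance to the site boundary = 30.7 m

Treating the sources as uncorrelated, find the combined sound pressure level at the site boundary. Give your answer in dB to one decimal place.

75.0 dB

Apply inverse-square spreading to bring every level to the receiver, then sum 10^(L/10).
diesel generator: 87.9 − 20·log₁₀(15.0/3.2) = 87.9 − 13.42 = 74.48 dB.
refrigeration condenser: 85.5 − 20·log₁₀(30.7/3.2) = 85.5 − 19.64 = 65.86 dB.
Σ 10^(L/10) = 3.192e+07 → L_total = 10·log₁₀(3.192e+07) = 75.04 dB.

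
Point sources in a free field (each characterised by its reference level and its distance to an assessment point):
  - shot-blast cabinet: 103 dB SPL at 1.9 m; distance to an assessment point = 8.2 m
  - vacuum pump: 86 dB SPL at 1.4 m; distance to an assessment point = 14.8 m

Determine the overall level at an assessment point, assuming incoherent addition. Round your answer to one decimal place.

90.3 dB SPL

Apply inverse-square spreading to bring every level to the receiver, then sum 10^(L/10).
shot-blast cabinet: 103 − 20·log₁₀(8.2/1.9) = 103 − 12.70 = 90.30 dB SPL.
vacuum pump: 86 − 20·log₁₀(14.8/1.4) = 86 − 20.48 = 65.52 dB SPL.
Σ 10^(L/10) = 1.075e+09 → L_total = 10·log₁₀(1.075e+09) = 90.31 dB SPL.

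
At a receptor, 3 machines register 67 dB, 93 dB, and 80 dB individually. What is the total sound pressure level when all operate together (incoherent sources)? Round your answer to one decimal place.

For uncorrelated sources the intensities add, so convert each level to linear form, sum, and take 10·log₁₀ of the total.
Σ 10^(L/10) = 10^(67/10) + 10^(93/10) + 10^(80/10) = 2.100e+09.
L_total = 10·log₁₀(2.100e+09) = 93.22 dB.

93.2 dB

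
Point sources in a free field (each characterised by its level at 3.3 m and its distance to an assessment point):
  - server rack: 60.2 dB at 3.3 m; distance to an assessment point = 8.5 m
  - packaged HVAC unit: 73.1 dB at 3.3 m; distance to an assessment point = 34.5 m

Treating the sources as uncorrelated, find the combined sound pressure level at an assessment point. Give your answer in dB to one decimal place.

55.4 dB

First find each source's level at the receiver (point-source: −20·log₁₀(r/r_ref)), then combine on an intensity basis.
server rack: 60.2 − 20·log₁₀(8.5/3.3) = 60.2 − 8.22 = 51.98 dB.
packaged HVAC unit: 73.1 − 20·log₁₀(34.5/3.3) = 73.1 − 20.39 = 52.71 dB.
Σ 10^(L/10) = 3.446e+05 → L_total = 10·log₁₀(3.446e+05) = 55.37 dB.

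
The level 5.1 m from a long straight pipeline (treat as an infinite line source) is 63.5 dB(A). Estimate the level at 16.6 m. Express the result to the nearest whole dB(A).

58 dB(A)

Cylindrical spreading from a line source gives a 10·log₁₀(r₂/r₁) drop.
L₂ = 63.5 − 10·log₁₀(16.6/5.1) = 63.5 − 5.125 = 58.37 dB(A).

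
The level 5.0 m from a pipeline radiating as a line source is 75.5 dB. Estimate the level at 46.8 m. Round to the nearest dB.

Cylindrical spreading from a line source gives a 10·log₁₀(r₂/r₁) drop.
L₂ = 75.5 − 10·log₁₀(46.8/5.0) = 75.5 − 9.713 = 65.79 dB.

66 dB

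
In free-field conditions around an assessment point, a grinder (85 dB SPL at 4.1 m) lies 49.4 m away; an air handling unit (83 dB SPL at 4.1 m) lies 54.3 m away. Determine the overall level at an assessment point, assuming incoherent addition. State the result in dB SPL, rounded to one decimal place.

65.2 dB SPL

Propagate each source to the receiver with L = L_ref − 20·log₁₀(r/r_ref), then add intensities.
grinder: 85 − 20·log₁₀(49.4/4.1) = 85 − 21.62 = 63.38 dB SPL.
air handling unit: 83 − 20·log₁₀(54.3/4.1) = 83 − 22.44 = 60.56 dB SPL.
Σ 10^(L/10) = 3.316e+06 → L_total = 10·log₁₀(3.316e+06) = 65.21 dB SPL.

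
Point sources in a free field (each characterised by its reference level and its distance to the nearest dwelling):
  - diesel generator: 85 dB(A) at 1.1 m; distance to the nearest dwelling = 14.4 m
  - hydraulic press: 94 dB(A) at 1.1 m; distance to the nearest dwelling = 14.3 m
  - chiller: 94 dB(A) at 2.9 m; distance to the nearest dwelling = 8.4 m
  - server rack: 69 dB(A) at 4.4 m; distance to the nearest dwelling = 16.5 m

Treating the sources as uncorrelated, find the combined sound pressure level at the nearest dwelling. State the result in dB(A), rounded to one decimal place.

85.0 dB(A)

Apply inverse-square spreading to bring every level to the receiver, then sum 10^(L/10).
diesel generator: 85 − 20·log₁₀(14.4/1.1) = 85 − 22.34 = 62.66 dB(A).
hydraulic press: 94 − 20·log₁₀(14.3/1.1) = 94 − 22.28 = 71.72 dB(A).
chiller: 94 − 20·log₁₀(8.4/2.9) = 94 − 9.24 = 84.76 dB(A).
server rack: 69 − 20·log₁₀(16.5/4.4) = 69 − 11.48 = 57.52 dB(A).
Σ 10^(L/10) = 3.167e+08 → L_total = 10·log₁₀(3.167e+08) = 85.01 dB(A).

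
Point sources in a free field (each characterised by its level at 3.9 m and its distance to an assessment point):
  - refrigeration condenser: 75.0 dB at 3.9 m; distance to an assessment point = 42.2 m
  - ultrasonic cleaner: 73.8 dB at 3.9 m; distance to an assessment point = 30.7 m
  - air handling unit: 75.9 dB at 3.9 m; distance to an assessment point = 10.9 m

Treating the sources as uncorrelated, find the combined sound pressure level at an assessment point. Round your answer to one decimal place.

67.5 dB

Propagate each source to the receiver with L = L_ref − 20·log₁₀(r/r_ref), then add intensities.
refrigeration condenser: 75.0 − 20·log₁₀(42.2/3.9) = 75.0 − 20.68 = 54.32 dB.
ultrasonic cleaner: 73.8 − 20·log₁₀(30.7/3.9) = 73.8 − 17.92 = 55.88 dB.
air handling unit: 75.9 − 20·log₁₀(10.9/3.9) = 75.9 − 8.93 = 66.97 dB.
Σ 10^(L/10) = 5.638e+06 → L_total = 10·log₁₀(5.638e+06) = 67.51 dB.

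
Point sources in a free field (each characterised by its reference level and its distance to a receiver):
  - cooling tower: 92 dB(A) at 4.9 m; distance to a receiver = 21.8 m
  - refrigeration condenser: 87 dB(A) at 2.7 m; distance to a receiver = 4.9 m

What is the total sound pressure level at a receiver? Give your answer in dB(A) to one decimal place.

83.7 dB(A)

Propagate each source to the receiver with L = L_ref − 20·log₁₀(r/r_ref), then add intensities.
cooling tower: 92 − 20·log₁₀(21.8/4.9) = 92 − 12.97 = 79.03 dB(A).
refrigeration condenser: 87 − 20·log₁₀(4.9/2.7) = 87 − 5.18 = 81.82 dB(A).
Σ 10^(L/10) = 2.322e+08 → L_total = 10·log₁₀(2.322e+08) = 83.66 dB(A).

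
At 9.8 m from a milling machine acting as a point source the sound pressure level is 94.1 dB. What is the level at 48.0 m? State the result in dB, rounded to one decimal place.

Spherical spreading from a point source gives a 20·log₁₀(r₂/r₁) drop.
L₂ = 94.1 − 20·log₁₀(48.0/9.8) = 94.1 − 13.800 = 80.30 dB.

80.3 dB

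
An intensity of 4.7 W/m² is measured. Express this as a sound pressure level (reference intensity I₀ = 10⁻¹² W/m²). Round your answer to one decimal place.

Dividing by I₀ shifts the exponent by 12: I/I₀ = 4.7×10^12.
L = 10·(0.6721 + 12) = 126.72 dB.

126.7 dB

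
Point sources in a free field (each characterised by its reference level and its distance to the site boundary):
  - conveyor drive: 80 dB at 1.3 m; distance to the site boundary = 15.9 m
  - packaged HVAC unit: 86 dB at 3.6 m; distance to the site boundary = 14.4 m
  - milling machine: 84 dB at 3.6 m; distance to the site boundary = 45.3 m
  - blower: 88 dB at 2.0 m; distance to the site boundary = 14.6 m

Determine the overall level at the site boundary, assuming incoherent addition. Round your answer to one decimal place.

First find each source's level at the receiver (point-source: −20·log₁₀(r/r_ref)), then combine on an intensity basis.
conveyor drive: 80 − 20·log₁₀(15.9/1.3) = 80 − 21.75 = 58.25 dB.
packaged HVAC unit: 86 − 20·log₁₀(14.4/3.6) = 86 − 12.04 = 73.96 dB.
milling machine: 84 − 20·log₁₀(45.3/3.6) = 84 − 22.00 = 62.00 dB.
blower: 88 − 20·log₁₀(14.6/2.0) = 88 − 17.27 = 70.73 dB.
Σ 10^(L/10) = 3.898e+07 → L_total = 10·log₁₀(3.898e+07) = 75.91 dB.

75.9 dB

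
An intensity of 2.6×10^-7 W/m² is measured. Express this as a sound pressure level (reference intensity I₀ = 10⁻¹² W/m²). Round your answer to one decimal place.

54.1 dB

L = 10·log₁₀(I/I₀) = 10·log₁₀(2.6×10^-7/10⁻¹²) = 10·log₁₀(2.6×10^5).
L = 10·(0.4150 + 5) = 54.15 dB.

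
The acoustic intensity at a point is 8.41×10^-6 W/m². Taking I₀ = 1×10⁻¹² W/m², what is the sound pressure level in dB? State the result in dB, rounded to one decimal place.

Dividing by I₀ shifts the exponent by 12: I/I₀ = 8.41×10^6.
L = 10·(0.9248 + 6) = 69.25 dB.

69.2 dB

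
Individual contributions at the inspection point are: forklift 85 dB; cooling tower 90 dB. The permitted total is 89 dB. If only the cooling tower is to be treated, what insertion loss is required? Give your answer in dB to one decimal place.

3.2 dB

Fixed contribution from the other source: Σ 10^(L/10) = 10^(85/10) = 3.162e+08 (85.00 dB).
The limit corresponds to 10^(89/10) = 7.943e+08; subtracting the fixed part leaves 4.781e+08 for the cooling tower, i.e. 86.80 dB.
Required insertion loss = 90 − 86.80 = 3.20 dB.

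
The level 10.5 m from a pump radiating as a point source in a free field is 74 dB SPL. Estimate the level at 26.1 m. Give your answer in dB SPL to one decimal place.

For a point source, L₂ = L₁ − 20·log₁₀(r₂/r₁).
L₂ = 74 − 20·log₁₀(26.1/10.5) = 74 − 7.909 = 66.09 dB SPL.

66.1 dB SPL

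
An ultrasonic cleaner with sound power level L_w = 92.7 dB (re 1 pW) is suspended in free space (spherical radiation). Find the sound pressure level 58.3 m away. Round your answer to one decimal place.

46.4 dB

The power spreads over a sphere of area 4π·r², so L_p = L_w − 10·log₁₀(4π·r²).
4π·r² = 4.271e+04 m², 10·log₁₀ of that is 46.305 dB.
L_p = 92.7 − 46.305 = 46.39 dB.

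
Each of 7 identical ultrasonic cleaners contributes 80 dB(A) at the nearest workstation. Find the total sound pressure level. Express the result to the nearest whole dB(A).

N identical incoherent sources raise the level by 10·log₁₀ N.
L_total = 80 + 10·log₁₀(7) = 80 + 8.451 = 88.45 dB(A).

88 dB(A)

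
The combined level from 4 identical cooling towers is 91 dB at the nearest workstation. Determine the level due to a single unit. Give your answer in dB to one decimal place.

For N identical incoherent sources L_total = L₁ + 10·log₁₀ N, so L₁ = 91 − 10·log₁₀(4) = 91 − 6.021.

85.0 dB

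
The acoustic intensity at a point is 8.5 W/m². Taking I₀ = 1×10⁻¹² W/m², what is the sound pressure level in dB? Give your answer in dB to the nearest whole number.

129 dB

I/I₀ = 8.5/10⁻¹² = 8.5×10^12, and L = 10·log₁₀(I/I₀).
L = 10·(0.9294 + 12) = 129.29 dB.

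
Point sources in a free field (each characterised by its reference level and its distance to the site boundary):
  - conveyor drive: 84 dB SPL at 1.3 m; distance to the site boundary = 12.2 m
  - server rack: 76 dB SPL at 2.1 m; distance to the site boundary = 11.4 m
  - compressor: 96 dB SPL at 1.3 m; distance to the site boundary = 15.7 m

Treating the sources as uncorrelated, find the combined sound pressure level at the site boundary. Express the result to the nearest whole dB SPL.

First find each source's level at the receiver (point-source: −20·log₁₀(r/r_ref)), then combine on an intensity basis.
conveyor drive: 84 − 20·log₁₀(12.2/1.3) = 84 − 19.45 = 64.55 dB SPL.
server rack: 76 − 20·log₁₀(11.4/2.1) = 76 − 14.69 = 61.31 dB SPL.
compressor: 96 − 20·log₁₀(15.7/1.3) = 96 − 21.64 = 74.36 dB SPL.
Σ 10^(L/10) = 3.150e+07 → L_total = 10·log₁₀(3.150e+07) = 74.98 dB SPL.

75 dB SPL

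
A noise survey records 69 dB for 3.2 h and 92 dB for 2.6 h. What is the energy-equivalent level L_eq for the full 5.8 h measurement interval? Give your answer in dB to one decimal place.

88.5 dB

Weight each interval's intensity by its duration and average over T = 5.8 h:
Σ tᵢ·10^(Lᵢ/10) = 3.2·10^(69/10) + 2.6·10^(92/10) = 4.146e+09.
L_eq = 10·log₁₀(4.146e+09/5.8) = 88.54 dB.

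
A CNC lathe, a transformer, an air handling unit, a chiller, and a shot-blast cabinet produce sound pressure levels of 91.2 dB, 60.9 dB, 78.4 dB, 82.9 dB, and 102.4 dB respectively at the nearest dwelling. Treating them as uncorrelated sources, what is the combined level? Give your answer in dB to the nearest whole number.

For uncorrelated sources the intensities add, so convert each level to linear form, sum, and take 10·log₁₀ of the total.
Σ 10^(L/10) = 10^(91.2/10) + 10^(60.9/10) + 10^(78.4/10) + 10^(82.9/10) + 10^(102.4/10) = 1.896e+10.
L_total = 10·log₁₀(1.896e+10) = 102.78 dB.

103 dB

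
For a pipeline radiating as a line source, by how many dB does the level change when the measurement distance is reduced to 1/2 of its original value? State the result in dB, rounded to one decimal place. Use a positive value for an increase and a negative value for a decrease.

+3.0 dB

A line source loses 3 dB per doubling of distance; generally ΔL = −10·log₁₀(r₂/r₁).
ΔL = −10·log₁₀(0.5) = +3.01 dB.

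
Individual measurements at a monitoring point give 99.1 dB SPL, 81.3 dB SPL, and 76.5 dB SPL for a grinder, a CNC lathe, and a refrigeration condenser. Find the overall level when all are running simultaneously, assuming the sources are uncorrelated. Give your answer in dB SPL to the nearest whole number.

99 dB SPL

Incoherent sources combine by intensity addition: L_total = 10·log₁₀(Σ 10^(L_i/10)).
Σ 10^(L/10) = 10^(99.1/10) + 10^(81.3/10) + 10^(76.5/10) = 8.308e+09.
L_total = 10·log₁₀(8.308e+09) = 99.19 dB SPL.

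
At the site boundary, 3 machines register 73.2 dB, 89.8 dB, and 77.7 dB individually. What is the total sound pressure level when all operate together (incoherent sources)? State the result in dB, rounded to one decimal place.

For uncorrelated sources the intensities add, so convert each level to linear form, sum, and take 10·log₁₀ of the total.
Σ 10^(L/10) = 10^(73.2/10) + 10^(89.8/10) + 10^(77.7/10) = 1.035e+09.
L_total = 10·log₁₀(1.035e+09) = 90.15 dB.

90.1 dB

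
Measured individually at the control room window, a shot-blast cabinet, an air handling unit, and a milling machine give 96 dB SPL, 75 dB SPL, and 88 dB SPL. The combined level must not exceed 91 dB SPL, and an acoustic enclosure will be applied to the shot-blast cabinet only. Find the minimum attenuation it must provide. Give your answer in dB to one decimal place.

Fixed contribution from the other sources: Σ 10^(L/10) = 10^(75/10) + 10^(88/10) = 6.626e+08 (88.21 dB SPL).
To meet 91 dB SPL overall, the treated shot-blast cabinet may contribute at most 10^(91/10) − 6.626e+08 = 5.963e+08, i.e. 87.75 dB SPL.
Required insertion loss = 96 − 87.75 = 8.25 dB.

8.2 dB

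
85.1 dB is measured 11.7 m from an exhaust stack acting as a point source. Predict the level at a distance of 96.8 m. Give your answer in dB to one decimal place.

66.7 dB

Point-source attenuation: ΔL = 20·log₁₀(r₂/r₁) = 20·log₁₀(96.8/11.7) = 18.354 dB.
L₂ = 85.1 − 20·log₁₀(96.8/11.7) = 85.1 − 18.354 = 66.75 dB.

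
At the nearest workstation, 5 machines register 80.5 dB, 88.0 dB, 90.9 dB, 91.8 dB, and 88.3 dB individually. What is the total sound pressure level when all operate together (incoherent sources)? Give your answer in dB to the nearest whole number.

96 dB

For uncorrelated sources the intensities add, so convert each level to linear form, sum, and take 10·log₁₀ of the total.
Σ 10^(L/10) = 10^(80.5/10) + 10^(88.0/10) + 10^(90.9/10) + 10^(91.8/10) + 10^(88.3/10) = 4.163e+09.
L_total = 10·log₁₀(4.163e+09) = 96.19 dB.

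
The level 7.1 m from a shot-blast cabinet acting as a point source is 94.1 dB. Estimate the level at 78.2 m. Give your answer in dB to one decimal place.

73.3 dB

Spherical spreading from a point source gives a 20·log₁₀(r₂/r₁) drop.
L₂ = 94.1 − 20·log₁₀(78.2/7.1) = 94.1 − 20.839 = 73.26 dB.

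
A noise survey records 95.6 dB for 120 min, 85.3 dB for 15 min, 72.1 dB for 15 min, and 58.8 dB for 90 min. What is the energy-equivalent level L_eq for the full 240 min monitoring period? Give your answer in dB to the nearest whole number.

Weight each interval's intensity by its duration and average over T = 240 min:
Σ tᵢ·10^(Lᵢ/10) = 120·10^(95.6/10) + 15·10^(85.3/10) + 15·10^(72.1/10) + 90·10^(58.8/10) = 4.411e+11.
L_eq = 10·log₁₀(4.411e+11/240) = 92.64 dB.

93 dB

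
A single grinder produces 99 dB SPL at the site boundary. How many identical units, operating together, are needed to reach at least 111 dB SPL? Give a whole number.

Need L₁ + 10·log₁₀ N ≥ 111, i.e. log₁₀ N ≥ 1.20.
N ≥ 10^(12.0/10) = 15.849, so N = 16.

16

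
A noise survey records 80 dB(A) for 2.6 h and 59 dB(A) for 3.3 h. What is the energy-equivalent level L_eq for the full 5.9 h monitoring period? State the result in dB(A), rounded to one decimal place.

76.5 dB(A)

The energy average is taken in the linear domain: L_eq = 10·log₁₀[(Σ tᵢ·10^(Lᵢ/10))/T], T = 5.9 h.
Σ tᵢ·10^(Lᵢ/10) = 2.6·10^(80/10) + 3.3·10^(59/10) = 2.626e+08.
L_eq = 10·log₁₀(2.626e+08/5.9) = 76.48 dB(A).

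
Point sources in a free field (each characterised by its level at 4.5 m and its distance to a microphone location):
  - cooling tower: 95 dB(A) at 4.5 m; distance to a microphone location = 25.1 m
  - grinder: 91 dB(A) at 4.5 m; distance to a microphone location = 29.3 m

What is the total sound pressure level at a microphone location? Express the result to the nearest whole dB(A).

81 dB(A)

Propagate each source to the receiver with L = L_ref − 20·log₁₀(r/r_ref), then add intensities.
cooling tower: 95 − 20·log₁₀(25.1/4.5) = 95 − 14.93 = 80.07 dB(A).
grinder: 91 − 20·log₁₀(29.3/4.5) = 91 − 16.27 = 74.73 dB(A).
Σ 10^(L/10) = 1.313e+08 → L_total = 10·log₁₀(1.313e+08) = 81.18 dB(A).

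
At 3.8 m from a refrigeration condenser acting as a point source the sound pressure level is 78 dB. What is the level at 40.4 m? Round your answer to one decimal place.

57.5 dB

Point-source attenuation: ΔL = 20·log₁₀(r₂/r₁) = 20·log₁₀(40.4/3.8) = 20.532 dB.
L₂ = 78 − 20·log₁₀(40.4/3.8) = 78 − 20.532 = 57.47 dB.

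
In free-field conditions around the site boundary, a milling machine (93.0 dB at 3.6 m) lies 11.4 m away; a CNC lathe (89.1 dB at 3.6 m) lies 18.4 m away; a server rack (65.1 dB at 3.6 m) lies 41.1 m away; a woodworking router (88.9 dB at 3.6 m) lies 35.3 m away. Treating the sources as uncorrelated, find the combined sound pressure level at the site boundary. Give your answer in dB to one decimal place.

Propagate each source to the receiver with L = L_ref − 20·log₁₀(r/r_ref), then add intensities.
milling machine: 93.0 − 20·log₁₀(11.4/3.6) = 93.0 − 10.01 = 82.99 dB.
CNC lathe: 89.1 − 20·log₁₀(18.4/3.6) = 89.1 − 14.17 = 74.93 dB.
server rack: 65.1 − 20·log₁₀(41.1/3.6) = 65.1 − 21.15 = 43.95 dB.
woodworking router: 88.9 − 20·log₁₀(35.3/3.6) = 88.9 − 19.83 = 69.07 dB.
Σ 10^(L/10) = 2.382e+08 → L_total = 10·log₁₀(2.382e+08) = 83.77 dB.

83.8 dB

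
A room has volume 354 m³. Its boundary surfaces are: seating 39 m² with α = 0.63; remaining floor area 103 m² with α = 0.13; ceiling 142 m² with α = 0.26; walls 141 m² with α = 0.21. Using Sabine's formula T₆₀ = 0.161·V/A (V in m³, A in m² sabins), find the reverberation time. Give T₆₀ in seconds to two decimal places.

A = Σ Sᵢαᵢ = 39·0.63 + 103·0.13 + 142·0.26 + 141·0.21 = 104.49 m².
T₆₀ = 0.161·V/A = 0.161·354/104.49 = 0.545 s.

0.55 s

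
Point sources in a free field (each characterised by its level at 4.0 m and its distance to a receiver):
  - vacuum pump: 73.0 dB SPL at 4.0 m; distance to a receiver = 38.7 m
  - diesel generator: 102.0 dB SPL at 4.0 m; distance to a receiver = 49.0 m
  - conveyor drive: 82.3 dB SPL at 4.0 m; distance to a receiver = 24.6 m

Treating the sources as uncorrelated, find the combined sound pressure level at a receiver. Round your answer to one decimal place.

80.4 dB SPL

Apply inverse-square spreading to bring every level to the receiver, then sum 10^(L/10).
vacuum pump: 73.0 − 20·log₁₀(38.7/4.0) = 73.0 − 19.71 = 53.29 dB SPL.
diesel generator: 102.0 − 20·log₁₀(49.0/4.0) = 102.0 − 21.76 = 80.24 dB SPL.
conveyor drive: 82.3 − 20·log₁₀(24.6/4.0) = 82.3 − 15.78 = 66.52 dB SPL.
Σ 10^(L/10) = 1.103e+08 → L_total = 10·log₁₀(1.103e+08) = 80.43 dB SPL.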